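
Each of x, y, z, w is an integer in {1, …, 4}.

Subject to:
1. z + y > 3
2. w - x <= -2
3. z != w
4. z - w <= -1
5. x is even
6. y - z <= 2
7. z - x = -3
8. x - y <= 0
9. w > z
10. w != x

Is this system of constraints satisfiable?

Unsatisfiable

Constraints 2, 4, 6, and 8 give x − w ≥ 2, w − z ≥ 1, z − y ≥ -2, y − x ≥ 0.
Adding all 4 inequalities: the left sides telescope to 0, and the right sides sum to 2 + 1 + (-2) + 0 = 1. So 0 ≥ 1, which is false.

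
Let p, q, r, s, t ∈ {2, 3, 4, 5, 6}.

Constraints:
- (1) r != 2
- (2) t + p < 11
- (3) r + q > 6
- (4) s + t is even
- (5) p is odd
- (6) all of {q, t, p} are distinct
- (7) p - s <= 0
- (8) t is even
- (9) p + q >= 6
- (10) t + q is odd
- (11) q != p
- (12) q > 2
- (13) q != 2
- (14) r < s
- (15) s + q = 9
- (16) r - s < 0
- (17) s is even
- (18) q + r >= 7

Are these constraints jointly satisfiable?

Setting (p, q, r, s, t) = (5, 3, 5, 6, 4) satisfies everything: constraint 2: t + p = 9; constraint 3: r + q = 8; constraint 7: p - s = -1, and the others follow.

Satisfiable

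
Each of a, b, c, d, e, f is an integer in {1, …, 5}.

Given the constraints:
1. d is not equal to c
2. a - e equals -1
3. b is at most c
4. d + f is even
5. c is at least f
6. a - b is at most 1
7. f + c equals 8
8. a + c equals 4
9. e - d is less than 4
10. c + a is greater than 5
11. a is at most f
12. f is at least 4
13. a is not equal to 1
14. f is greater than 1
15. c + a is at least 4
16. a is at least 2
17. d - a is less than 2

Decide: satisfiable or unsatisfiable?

Unsatisfiable

From constraint 16: a ≥ 2. From constraints 5 and 12: c ≥ f ≥ 4. Hence a + c ≥ 6. But constraint 8 requires a + c = 4, and 4 < 6. Contradiction.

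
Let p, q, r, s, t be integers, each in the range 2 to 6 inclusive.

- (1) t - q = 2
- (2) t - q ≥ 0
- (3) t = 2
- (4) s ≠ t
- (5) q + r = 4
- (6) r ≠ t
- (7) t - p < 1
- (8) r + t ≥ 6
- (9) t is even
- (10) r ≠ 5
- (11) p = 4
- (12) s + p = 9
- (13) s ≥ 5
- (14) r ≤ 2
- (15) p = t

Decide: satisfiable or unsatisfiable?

Constraint 11 fixes p = 4 and constraint 3 fixes t = 2, but constraint 15 requires p = t. Since 4 ≠ 2, contradiction.

Unsatisfiable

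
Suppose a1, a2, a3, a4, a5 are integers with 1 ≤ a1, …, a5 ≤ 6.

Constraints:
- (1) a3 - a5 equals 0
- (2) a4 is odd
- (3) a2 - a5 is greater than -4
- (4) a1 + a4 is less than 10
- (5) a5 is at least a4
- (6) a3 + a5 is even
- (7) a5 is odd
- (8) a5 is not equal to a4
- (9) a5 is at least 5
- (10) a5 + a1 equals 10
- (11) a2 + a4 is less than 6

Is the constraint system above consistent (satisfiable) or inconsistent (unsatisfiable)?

Try a1 = 5, a2 = 2, a3 = 5, a4 = 3, a5 = 5.
Check constraint 1: a3 - a5 = 0; constraint 3: a2 - a5 = -3. The remaining constraints are straightforward to verify.

Satisfiable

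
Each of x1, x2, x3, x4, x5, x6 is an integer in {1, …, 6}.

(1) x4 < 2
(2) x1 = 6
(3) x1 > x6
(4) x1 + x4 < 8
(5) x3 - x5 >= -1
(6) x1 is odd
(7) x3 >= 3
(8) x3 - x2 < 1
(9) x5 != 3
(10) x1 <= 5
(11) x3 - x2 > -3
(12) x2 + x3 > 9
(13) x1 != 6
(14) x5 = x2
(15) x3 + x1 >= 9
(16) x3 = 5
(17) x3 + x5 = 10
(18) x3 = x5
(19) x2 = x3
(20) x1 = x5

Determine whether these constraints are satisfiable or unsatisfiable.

Unsatisfiable

Constraint 2 fixes x1 = 6 and constraint 16 fixes x3 = 5. Constraints 14, 19, and 20 give x1 = x5 = x2 = x3, so x1 = x3. But 6 ≠ 5 — contradiction.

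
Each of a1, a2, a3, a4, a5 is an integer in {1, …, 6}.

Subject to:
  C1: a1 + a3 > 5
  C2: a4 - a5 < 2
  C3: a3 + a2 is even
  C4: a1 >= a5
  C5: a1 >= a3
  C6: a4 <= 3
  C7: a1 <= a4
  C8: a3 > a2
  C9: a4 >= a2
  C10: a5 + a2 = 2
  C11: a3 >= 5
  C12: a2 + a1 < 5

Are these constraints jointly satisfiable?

Unsatisfiable

From constraints 5 and 11: a1 ≥ a3 and a3 ≥ 5, so a1 ≥ 5. From constraints 6 and 7: a1 ≤ a4 and a4 ≤ 3, so a1 ≤ 3. But 3 < 5, so no value of a1 works.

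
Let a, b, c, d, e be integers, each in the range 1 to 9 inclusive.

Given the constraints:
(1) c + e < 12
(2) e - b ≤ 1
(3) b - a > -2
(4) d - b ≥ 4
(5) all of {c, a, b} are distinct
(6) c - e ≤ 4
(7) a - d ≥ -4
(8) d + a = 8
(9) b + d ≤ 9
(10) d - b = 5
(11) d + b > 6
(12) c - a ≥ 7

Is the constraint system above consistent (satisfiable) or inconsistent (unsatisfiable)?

Unsatisfiable

Constraints 2, 4, 6, 7, and 12 give e − c ≥ -4, c − a ≥ 7, a − d ≥ -4, d − b ≥ 4, b − e ≥ -1.
Adding all 5 inequalities: the left sides telescope to 0, and the right sides sum to (-4) + 7 + (-4) + 4 + (-1) = 2. So 0 ≥ 2, which is false.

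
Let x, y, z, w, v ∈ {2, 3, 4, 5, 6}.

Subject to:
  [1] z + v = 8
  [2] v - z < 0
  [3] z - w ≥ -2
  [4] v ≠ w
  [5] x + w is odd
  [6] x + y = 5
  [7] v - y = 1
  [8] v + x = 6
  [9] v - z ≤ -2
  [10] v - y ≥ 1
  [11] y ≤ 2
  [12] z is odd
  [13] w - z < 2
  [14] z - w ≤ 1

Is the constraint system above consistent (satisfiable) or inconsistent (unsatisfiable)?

Satisfiable

The assignment x = 3, y = 2, z = 5, w = 4, v = 3 works:
  constraint 1 holds since z + v = 8.
  constraint 2 holds since v - z = -2.
The rest check out directly.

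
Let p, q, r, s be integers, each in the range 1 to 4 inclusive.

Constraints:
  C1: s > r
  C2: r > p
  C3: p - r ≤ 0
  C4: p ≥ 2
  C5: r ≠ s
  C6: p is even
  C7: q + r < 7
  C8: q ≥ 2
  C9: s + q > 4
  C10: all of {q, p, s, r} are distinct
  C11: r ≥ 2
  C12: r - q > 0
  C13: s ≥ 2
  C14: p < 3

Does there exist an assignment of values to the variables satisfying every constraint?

Constraints 4, 8, 11, and 13 confine each of q, p, s, r to the 3 values {2, …, 4} (the domain already gives each ≤ 4).
Constraint 10 requires all 4 of them to be distinct, but only 3 values are available — impossible by the pigeonhole principle.

Unsatisfiable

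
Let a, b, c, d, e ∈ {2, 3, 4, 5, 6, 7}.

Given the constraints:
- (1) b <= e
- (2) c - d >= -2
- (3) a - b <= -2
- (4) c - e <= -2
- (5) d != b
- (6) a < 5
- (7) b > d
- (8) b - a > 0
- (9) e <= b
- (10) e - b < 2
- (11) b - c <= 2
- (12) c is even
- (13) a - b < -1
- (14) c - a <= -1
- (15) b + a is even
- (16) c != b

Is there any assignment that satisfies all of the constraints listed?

Unsatisfiable

Constraints 3, 11, and 14 give c − b ≥ -2, b − a ≥ 2, a − c ≥ 1.
Adding all 3 inequalities: the left sides telescope to 0, and the right sides sum to (-2) + 2 + 1 = 1. So 0 ≥ 1, which is false.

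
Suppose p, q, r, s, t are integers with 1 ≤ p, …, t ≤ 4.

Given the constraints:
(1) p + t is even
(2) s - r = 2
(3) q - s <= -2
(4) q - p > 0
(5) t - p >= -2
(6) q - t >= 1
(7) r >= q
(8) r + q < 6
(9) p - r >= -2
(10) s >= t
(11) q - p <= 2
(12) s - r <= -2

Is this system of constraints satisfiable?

Unsatisfiable

Constraints 3, 5, 6, 9, and 12 give q − t ≥ 1, t − p ≥ -2, p − r ≥ -2, r − s ≥ 2, s − q ≥ 2.
Adding all 5 inequalities: the left sides telescope to 0, and the right sides sum to 1 + (-2) + (-2) + 2 + 2 = 1. So 0 ≥ 1, which is false.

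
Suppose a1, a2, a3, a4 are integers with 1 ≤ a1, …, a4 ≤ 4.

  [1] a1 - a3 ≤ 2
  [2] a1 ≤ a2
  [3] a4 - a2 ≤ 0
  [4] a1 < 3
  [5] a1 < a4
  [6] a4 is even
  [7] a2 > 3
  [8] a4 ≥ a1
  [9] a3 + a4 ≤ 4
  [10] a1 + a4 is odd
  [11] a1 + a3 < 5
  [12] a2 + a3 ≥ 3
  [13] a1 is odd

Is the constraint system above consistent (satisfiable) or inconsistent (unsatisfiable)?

Satisfiable

Try a1 = 1, a2 = 4, a3 = 2, a4 = 2.
Check constraint 1: a1 - a3 = -1; constraint 3: a4 - a2 = -2. The remaining constraints are straightforward to verify.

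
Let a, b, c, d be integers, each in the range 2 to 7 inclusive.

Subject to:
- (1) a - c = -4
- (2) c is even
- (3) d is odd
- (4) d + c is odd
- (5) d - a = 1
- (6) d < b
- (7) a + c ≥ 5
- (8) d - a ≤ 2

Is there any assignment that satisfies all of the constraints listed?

Satisfiable

Try a = 2, b = 6, c = 6, d = 3.
Check constraint 1: a - c = -4; constraint 5: d - a = 1. The remaining constraints are straightforward to verify.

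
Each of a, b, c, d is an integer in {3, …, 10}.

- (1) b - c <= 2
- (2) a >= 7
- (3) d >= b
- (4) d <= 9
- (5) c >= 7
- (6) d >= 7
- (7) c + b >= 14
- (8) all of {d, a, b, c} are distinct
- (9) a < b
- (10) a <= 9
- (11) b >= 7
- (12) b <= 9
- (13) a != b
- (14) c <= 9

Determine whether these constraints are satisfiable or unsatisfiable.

Unsatisfiable

Constraints 2, 4, 5, 6, 10, 11, 12, and 14 confine each of d, a, b, c to the 3 values {7, …, 9}.
Constraint 8 requires all 4 of them to be distinct, but only 3 values are available — impossible by the pigeonhole principle.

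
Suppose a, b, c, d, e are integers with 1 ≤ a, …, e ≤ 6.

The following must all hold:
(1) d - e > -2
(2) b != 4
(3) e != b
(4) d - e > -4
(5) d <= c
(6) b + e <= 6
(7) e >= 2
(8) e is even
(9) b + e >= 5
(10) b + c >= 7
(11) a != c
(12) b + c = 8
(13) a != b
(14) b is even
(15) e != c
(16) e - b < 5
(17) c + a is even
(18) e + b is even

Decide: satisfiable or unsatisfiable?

Satisfiable

Setting (a, b, c, d, e) = (4, 2, 6, 3, 4) satisfies everything: constraint 1: d - e = -1; constraint 4: d - e = -1, and the others follow.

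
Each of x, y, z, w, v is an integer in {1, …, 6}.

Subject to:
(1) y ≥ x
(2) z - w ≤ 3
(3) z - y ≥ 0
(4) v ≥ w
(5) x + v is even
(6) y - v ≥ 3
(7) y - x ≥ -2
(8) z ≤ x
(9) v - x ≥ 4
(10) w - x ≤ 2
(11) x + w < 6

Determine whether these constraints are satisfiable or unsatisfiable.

Unsatisfiable

Constraints 2, 3, 6, 9, and 10 give x − w ≥ -2, w − z ≥ -3, z − y ≥ 0, y − v ≥ 3, v − x ≥ 4.
Adding all 5 inequalities: the left sides telescope to 0, and the right sides sum to (-2) + (-3) + 0 + 3 + 4 = 2. So 0 ≥ 2, which is false.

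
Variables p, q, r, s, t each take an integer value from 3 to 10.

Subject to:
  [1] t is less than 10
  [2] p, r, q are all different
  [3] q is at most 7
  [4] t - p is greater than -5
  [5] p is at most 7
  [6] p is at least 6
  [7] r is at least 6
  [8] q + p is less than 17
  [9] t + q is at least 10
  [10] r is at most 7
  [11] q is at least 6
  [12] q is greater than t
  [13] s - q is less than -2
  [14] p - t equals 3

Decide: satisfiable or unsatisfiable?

Constraints 3, 5, 6, 7, 10, and 11 confine each of p, r, q to the 2 values {6, 7}.
Constraint 2 requires all 3 of them to be distinct, but only 2 values are available — impossible by the pigeonhole principle.

Unsatisfiable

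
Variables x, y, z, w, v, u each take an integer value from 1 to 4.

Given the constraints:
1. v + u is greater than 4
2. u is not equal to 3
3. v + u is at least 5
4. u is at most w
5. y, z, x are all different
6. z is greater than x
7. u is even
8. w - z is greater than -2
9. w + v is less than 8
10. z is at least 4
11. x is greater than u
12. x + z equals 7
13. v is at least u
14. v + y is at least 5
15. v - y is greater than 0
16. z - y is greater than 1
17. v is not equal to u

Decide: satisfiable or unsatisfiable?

One satisfying assignment is x = 3, y = 2, z = 4, w = 4, v = 3, u = 2.
For the less obvious constraints — constraint 1: v + u = 5; constraint 3: v + u = 5 — and the others hold by inspection.

Satisfiable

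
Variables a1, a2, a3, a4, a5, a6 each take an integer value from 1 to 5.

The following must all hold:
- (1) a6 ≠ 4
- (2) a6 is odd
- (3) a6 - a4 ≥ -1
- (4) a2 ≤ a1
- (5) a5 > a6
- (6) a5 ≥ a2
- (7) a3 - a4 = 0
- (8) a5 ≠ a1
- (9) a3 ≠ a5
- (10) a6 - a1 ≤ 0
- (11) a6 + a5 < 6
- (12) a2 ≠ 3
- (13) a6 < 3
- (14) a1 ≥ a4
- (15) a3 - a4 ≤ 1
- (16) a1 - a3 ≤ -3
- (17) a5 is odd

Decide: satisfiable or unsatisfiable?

Constraints 3, 10, 15, and 16 give a4 − a3 ≥ -1, a3 − a1 ≥ 3, a1 − a6 ≥ 0, a6 − a4 ≥ -1.
Adding all 4 inequalities: the left sides telescope to 0, and the right sides sum to (-1) + 3 + 0 + (-1) = 1. So 0 ≥ 1, which is false.

Unsatisfiable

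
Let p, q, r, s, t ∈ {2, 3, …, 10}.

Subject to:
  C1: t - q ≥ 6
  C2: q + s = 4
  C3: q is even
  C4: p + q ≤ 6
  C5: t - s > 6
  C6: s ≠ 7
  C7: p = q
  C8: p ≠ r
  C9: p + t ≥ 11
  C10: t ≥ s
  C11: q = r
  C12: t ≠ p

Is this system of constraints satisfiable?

From constraints 7 and 11, p = q = r, so p = r. But constraint 8 says p ≠ r. Contradiction.

Unsatisfiable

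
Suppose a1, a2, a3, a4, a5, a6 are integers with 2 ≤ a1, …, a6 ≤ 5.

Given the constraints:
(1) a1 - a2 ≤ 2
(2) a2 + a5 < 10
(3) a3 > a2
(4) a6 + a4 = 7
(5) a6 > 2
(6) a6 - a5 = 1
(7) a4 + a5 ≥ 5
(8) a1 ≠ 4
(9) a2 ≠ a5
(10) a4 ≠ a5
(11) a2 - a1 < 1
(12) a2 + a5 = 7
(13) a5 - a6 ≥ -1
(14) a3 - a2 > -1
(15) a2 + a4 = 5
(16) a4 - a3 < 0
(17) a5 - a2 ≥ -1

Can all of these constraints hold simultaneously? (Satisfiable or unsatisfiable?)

Satisfiable

The assignment a1 = 5, a2 = 3, a3 = 5, a4 = 2, a5 = 4, a6 = 5 works:
  constraint 1 holds since a1 - a2 = 2.
  constraint 2 holds since a2 + a5 = 7.
  constraint 4 holds since a6 + a4 = 7.
The rest check out directly.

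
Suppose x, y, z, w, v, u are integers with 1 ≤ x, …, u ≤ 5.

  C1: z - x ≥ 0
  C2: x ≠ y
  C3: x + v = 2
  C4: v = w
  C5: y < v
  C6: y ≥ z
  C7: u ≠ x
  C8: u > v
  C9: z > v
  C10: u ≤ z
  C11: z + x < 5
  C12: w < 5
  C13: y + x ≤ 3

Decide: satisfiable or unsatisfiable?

Unsatisfiable

Constraints 5, 6, and 9 give z ≤ y, y < v, v < z. Chaining: z ≤ y < v < z, which forces z < z — impossible.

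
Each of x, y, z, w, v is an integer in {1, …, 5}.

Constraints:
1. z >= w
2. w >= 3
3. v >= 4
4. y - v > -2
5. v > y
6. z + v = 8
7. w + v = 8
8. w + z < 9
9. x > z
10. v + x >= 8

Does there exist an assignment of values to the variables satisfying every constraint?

Try x = 5, y = 3, z = 4, w = 4, v = 4.
Check constraint 4: y - v = -1; constraint 6: z + v = 8; constraint 7: w + v = 8. The remaining constraints are straightforward to verify.

Satisfiable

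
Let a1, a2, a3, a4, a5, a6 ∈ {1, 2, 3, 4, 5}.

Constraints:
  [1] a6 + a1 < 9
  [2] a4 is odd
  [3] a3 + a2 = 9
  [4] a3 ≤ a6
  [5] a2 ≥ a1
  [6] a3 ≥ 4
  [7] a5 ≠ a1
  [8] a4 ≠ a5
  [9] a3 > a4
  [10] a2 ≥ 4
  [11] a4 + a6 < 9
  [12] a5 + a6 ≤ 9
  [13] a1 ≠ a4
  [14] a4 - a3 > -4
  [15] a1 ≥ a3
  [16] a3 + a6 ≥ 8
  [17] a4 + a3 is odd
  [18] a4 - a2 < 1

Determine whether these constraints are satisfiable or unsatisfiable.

Satisfiable

Try a1 = 4, a2 = 5, a3 = 4, a4 = 3, a5 = 2, a6 = 4.
Check constraint 1: a6 + a1 = 8; constraint 3: a3 + a2 = 9; constraint 11: a4 + a6 = 7. The remaining constraints are straightforward to verify.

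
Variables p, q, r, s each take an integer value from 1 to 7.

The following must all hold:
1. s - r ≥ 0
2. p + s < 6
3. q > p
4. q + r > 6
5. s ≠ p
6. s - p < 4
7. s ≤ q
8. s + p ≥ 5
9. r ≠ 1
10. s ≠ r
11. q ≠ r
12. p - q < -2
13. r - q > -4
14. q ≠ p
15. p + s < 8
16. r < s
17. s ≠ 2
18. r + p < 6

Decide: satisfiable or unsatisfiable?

One satisfying assignment is p = 1, q = 5, r = 2, s = 4.
For the less obvious constraints — constraint 1: s - r = 2; constraint 2: p + s = 5 — and the others hold by inspection.

Satisfiable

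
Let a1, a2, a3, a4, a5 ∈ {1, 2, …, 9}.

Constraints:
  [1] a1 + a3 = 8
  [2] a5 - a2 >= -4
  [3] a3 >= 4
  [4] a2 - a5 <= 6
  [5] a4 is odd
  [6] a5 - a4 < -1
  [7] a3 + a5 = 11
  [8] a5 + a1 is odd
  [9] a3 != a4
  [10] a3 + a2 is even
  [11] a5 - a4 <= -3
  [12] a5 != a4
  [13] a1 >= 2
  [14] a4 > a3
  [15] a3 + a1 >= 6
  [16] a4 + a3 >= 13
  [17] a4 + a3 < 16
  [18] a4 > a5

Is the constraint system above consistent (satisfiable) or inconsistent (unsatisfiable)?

Satisfiable

Try a1 = 3, a2 = 9, a3 = 5, a4 = 9, a5 = 6.
Check constraint 1: a1 + a3 = 8; constraint 2: a5 - a2 = -3. The remaining constraints are straightforward to verify.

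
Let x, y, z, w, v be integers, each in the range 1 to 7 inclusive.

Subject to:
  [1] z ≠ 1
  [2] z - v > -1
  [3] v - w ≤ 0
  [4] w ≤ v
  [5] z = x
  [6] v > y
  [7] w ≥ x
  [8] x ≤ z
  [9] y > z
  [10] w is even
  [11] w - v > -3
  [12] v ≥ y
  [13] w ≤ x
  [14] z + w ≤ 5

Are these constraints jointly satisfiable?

Unsatisfiable

Constraints 3, 6, 8, 9, and 13 give v ≤ w, w ≤ x, x ≤ z, z < y, y < v. Chaining: v ≤ w ≤ x ≤ z < y < v, which forces v < v — impossible.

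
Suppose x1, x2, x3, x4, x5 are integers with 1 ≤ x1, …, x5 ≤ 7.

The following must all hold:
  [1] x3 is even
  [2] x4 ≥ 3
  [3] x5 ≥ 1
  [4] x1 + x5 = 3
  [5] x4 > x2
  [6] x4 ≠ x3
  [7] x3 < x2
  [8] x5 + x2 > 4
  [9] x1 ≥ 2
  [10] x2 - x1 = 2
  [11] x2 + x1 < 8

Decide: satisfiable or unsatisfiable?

Satisfiable

Try x1 = 2, x2 = 4, x3 = 2, x4 = 7, x5 = 1.
Check constraint 4: x1 + x5 = 3; constraint 8: x5 + x2 = 5; constraint 10: x2 - x1 = 2. The remaining constraints are straightforward to verify.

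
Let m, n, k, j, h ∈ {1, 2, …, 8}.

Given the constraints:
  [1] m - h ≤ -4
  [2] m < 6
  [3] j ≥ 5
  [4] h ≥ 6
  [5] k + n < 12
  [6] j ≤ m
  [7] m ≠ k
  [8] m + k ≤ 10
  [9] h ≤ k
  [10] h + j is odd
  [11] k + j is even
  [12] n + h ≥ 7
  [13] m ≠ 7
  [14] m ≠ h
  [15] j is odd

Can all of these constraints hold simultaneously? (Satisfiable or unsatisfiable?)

Unsatisfiable

From constraints 3 and 6: m ≥ j ≥ 5. From constraints 4 and 9: k ≥ h ≥ 6. Hence m + k ≥ 11. But constraint 8 requires m + k ≤ 10, and 10 < 11. Contradiction.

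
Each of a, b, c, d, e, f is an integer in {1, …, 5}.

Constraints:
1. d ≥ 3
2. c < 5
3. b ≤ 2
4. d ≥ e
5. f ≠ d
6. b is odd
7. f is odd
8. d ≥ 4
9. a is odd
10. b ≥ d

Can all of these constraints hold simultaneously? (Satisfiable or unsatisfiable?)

From constraint 8: d ≥ 4. From constraints 3 and 10: d ≤ b and b ≤ 2, so d ≤ 2. But 2 < 4, so no value of d works.

Unsatisfiable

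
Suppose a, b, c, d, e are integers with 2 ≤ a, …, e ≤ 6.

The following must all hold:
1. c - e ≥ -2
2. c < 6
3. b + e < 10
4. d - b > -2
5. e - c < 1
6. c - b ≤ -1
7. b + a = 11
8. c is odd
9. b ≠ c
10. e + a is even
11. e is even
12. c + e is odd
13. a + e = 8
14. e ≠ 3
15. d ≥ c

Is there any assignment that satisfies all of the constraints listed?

Try a = 6, b = 5, c = 3, d = 5, e = 2.
Check constraint 1: c - e = 1; constraint 3: b + e = 7; constraint 4: d - b = 0. The remaining constraints are straightforward to verify.

Satisfiable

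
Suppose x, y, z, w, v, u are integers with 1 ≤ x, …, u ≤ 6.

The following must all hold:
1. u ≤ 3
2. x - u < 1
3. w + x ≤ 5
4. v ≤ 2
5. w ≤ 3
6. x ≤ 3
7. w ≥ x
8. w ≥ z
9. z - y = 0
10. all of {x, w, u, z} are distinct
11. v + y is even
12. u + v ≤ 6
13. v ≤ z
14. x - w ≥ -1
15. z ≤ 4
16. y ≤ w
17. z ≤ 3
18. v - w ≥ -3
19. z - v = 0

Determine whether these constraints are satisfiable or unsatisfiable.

Constraints 1, 5, 6, and 17 confine each of x, w, u, z to the 3 values {1, …, 3} (the domain already gives each ≥ 1).
Constraint 10 requires all 4 of them to be distinct, but only 3 values are available — impossible by the pigeonhole principle.

Unsatisfiable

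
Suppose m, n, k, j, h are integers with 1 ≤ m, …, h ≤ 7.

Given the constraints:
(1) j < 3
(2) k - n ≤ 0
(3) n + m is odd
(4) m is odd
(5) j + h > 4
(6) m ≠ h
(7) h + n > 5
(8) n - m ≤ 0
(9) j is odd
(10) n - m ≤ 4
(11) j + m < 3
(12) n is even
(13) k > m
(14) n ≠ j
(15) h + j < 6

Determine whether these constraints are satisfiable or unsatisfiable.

Unsatisfiable

Constraints 2, 8, and 13 give m < k, k ≤ n, n ≤ m. Chaining: m < k ≤ n ≤ m, which forces m < m — impossible.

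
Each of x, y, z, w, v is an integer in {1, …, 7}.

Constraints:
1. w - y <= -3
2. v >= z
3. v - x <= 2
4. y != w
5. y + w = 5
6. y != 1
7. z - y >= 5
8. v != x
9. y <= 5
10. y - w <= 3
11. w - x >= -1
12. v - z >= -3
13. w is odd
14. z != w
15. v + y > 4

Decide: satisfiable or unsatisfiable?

Unsatisfiable

Constraints 1, 3, 7, 11, and 12 give y − w ≥ 3, w − x ≥ -1, x − v ≥ -2, v − z ≥ -3, z − y ≥ 5.
Adding all 5 inequalities: the left sides telescope to 0, and the right sides sum to 3 + (-1) + (-2) + (-3) + 5 = 2. So 0 ≥ 2, which is false.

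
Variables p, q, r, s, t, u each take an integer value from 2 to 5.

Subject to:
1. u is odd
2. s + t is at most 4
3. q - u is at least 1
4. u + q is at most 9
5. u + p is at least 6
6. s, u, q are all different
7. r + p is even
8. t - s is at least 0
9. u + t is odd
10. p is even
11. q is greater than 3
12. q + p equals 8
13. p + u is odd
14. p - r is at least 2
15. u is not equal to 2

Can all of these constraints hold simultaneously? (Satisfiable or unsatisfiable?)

Take p = 4, q = 4, r = 2, s = 2, t = 2, u = 3. Then constraint 2: s + t = 4; constraint 3: q - u = 1; constraint 4: u + q = 7, and every other listed constraint is also met.

Satisfiable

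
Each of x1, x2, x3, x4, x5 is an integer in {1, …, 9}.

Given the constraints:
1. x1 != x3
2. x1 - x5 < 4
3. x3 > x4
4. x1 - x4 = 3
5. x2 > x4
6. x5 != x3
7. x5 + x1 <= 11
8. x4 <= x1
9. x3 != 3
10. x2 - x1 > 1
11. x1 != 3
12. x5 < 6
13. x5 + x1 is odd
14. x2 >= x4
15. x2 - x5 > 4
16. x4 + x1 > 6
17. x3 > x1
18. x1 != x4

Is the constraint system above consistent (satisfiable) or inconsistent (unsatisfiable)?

Satisfiable

One satisfying assignment is x1 = 5, x2 = 9, x3 = 7, x4 = 2, x5 = 4.
For the less obvious constraints — constraint 2: x1 - x5 = 1; constraint 4: x1 - x4 = 3 — and the others hold by inspection.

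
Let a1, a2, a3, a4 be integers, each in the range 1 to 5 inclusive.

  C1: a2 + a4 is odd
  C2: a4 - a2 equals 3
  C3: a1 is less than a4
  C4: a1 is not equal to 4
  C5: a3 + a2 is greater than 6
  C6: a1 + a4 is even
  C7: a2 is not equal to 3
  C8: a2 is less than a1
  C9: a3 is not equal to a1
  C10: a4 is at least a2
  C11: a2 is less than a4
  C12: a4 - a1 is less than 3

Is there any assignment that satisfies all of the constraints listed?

Satisfiable

Try a1 = 3, a2 = 2, a3 = 5, a4 = 5.
Check constraint 2: a4 - a2 = 3; constraint 5: a3 + a2 = 7; constraint 12: a4 - a1 = 2. The remaining constraints are straightforward to verify.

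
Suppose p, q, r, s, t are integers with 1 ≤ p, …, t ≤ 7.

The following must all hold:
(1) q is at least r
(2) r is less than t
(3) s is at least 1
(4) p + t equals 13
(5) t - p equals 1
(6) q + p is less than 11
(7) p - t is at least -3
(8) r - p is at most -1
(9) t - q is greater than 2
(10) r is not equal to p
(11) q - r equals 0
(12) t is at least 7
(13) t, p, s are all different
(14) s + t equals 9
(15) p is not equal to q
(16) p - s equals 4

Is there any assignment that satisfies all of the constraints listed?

The assignment p = 6, q = 2, r = 2, s = 2, t = 7 works:
  constraint 4 holds since p + t = 13.
  constraint 5 holds since t - p = 1.
  constraint 6 holds since q + p = 8.
The rest check out directly.

Satisfiable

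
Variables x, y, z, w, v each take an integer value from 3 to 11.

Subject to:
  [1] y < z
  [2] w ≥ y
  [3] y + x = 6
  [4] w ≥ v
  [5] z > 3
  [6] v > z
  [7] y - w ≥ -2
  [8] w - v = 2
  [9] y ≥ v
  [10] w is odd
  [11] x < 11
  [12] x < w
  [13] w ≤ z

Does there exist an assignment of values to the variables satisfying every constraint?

Constraints 4, 6, and 13 give v ≤ w, w ≤ z, z < v. Chaining: v ≤ w ≤ z < v, which forces v < v — impossible.

Unsatisfiable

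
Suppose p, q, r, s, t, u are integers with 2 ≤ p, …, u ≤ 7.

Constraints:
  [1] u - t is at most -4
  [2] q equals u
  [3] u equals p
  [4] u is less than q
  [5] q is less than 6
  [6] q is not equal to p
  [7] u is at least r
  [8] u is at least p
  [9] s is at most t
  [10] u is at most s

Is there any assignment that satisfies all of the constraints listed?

From constraints 2 and 3, q = u = p, so q = p. But constraint 6 says q ≠ p. Contradiction.

Unsatisfiable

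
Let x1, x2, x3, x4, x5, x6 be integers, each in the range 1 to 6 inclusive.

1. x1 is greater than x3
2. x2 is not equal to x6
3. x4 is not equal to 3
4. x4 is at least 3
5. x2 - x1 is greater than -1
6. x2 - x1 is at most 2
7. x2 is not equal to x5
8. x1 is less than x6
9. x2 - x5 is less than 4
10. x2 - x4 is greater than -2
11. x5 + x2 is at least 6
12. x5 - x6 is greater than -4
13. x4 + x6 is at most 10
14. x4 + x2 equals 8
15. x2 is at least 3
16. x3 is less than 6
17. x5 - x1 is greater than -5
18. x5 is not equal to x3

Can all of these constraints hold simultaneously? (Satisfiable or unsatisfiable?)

Satisfiable

One satisfying assignment is x1 = 4, x2 = 4, x3 = 3, x4 = 4, x5 = 2, x6 = 5.
For the less obvious constraints — constraint 5: x2 - x1 = 0; constraint 6: x2 - x1 = 0; constraint 9: x2 - x5 = 2 — and the others hold by inspection.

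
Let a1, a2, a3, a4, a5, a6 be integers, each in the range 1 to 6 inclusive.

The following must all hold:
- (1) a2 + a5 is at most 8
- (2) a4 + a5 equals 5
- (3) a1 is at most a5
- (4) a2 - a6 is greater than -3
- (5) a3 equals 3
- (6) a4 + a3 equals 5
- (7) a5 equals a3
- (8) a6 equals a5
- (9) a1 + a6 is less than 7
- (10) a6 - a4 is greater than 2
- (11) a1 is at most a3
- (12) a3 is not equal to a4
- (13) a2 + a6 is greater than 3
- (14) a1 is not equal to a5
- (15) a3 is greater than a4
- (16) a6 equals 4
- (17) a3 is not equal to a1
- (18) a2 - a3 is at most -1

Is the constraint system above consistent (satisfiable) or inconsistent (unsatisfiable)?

Constraint 16 fixes a6 = 4 and constraint 5 fixes a3 = 3. Constraints 7 and 8 give a6 = a5 = a3, so a6 = a3. But 4 ≠ 3 — contradiction.

Unsatisfiable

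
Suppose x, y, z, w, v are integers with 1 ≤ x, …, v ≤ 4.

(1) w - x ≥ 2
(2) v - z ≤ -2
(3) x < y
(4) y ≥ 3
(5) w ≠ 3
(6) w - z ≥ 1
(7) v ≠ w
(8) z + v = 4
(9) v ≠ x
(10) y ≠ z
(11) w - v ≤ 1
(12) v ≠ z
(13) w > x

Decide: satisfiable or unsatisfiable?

Unsatisfiable

Constraints 2, 6, and 11 give z − v ≥ 2, v − w ≥ -1, w − z ≥ 1.
Adding all 3 inequalities: the left sides telescope to 0, and the right sides sum to 2 + (-1) + 1 = 2. So 0 ≥ 2, which is false.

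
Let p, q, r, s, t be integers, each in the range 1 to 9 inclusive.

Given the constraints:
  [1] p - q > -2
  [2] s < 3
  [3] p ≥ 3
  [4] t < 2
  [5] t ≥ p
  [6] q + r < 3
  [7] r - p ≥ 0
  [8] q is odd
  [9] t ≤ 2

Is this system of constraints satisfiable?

From constraint 3: p ≥ 3. From constraints 5 and 9: p ≤ t and t ≤ 2, so p ≤ 2. But 2 < 3, so no value of p works.

Unsatisfiable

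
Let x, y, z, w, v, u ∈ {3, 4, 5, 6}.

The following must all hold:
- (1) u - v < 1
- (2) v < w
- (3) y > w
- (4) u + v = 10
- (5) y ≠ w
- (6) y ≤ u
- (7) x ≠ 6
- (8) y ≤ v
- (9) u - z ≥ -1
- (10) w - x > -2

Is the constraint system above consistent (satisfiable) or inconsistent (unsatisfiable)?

Constraints 2, 3, and 8 give v < w, w < y, y ≤ v. Chaining: v < w < y ≤ v, which forces v < v — impossible.

Unsatisfiable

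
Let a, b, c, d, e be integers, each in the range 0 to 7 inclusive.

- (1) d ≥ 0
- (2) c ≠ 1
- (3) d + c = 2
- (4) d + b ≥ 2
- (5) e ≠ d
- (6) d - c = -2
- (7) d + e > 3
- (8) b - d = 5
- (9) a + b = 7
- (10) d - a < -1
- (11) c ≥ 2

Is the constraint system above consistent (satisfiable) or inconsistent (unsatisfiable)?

Satisfiable

Take a = 2, b = 5, c = 2, d = 0, e = 6. Then constraint 3: d + c = 2; constraint 4: d + b = 5, and every other listed constraint is also met.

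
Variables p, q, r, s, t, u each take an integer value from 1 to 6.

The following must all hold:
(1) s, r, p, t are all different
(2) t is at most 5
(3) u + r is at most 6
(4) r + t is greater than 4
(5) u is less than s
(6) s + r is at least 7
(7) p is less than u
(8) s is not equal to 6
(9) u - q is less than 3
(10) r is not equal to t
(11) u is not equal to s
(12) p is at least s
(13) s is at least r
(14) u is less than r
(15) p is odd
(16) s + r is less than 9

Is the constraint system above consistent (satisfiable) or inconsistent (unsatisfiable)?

Unsatisfiable

Constraints 7, 12, 13, and 14 give p < u, u < r, r ≤ s, s ≤ p. Chaining: p < u < r ≤ s ≤ p, which forces p < p — impossible.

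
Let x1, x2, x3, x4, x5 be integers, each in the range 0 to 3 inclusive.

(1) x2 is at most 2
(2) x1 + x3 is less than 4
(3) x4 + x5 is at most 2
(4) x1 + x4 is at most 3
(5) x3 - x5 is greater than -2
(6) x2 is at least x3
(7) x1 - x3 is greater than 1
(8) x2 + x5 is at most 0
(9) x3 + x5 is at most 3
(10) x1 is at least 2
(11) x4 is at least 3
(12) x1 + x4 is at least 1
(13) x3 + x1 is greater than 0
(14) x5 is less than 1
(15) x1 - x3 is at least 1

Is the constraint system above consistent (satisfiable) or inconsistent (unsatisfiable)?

From constraint 10: x1 ≥ 2. From constraint 11: x4 ≥ 3. Hence x1 + x4 ≥ 5. But constraint 4 requires x1 + x4 ≤ 3, and 3 < 5. Contradiction.

Unsatisfiable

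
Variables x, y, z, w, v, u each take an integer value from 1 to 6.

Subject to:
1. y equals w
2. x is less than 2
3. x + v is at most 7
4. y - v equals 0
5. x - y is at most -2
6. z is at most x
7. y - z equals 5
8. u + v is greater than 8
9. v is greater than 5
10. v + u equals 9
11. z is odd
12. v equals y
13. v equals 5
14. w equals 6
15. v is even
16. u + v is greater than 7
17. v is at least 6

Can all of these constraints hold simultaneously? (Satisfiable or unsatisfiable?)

Constraint 13 fixes v = 5 and constraint 14 fixes w = 6. Constraints 1 and 12 give v = y = w, so v = w. But 5 ≠ 6 — contradiction.

Unsatisfiable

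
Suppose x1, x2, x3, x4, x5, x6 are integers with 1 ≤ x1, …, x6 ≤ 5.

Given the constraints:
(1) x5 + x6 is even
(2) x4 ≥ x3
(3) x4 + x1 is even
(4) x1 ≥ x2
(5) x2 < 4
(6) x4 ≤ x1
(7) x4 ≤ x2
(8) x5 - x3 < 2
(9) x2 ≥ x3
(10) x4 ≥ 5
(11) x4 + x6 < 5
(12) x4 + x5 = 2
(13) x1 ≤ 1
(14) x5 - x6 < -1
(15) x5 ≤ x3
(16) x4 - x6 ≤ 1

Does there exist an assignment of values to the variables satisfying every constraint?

From constraints 7 and 10: x2 ≥ x4 and x4 ≥ 5, so x2 ≥ 5. From constraints 4 and 13: x2 ≤ x1 and x1 ≤ 1, so x2 ≤ 1. But 1 < 5, so no value of x2 works.

Unsatisfiable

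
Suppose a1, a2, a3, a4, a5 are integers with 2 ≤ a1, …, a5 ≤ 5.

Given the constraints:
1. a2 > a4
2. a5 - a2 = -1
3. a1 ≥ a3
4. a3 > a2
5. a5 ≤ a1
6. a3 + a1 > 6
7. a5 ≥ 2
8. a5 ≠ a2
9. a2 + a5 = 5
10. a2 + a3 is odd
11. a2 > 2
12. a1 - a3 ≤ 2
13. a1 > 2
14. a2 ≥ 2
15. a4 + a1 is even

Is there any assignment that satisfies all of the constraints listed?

Satisfiable

The assignment a1 = 4, a2 = 3, a3 = 4, a4 = 2, a5 = 2 works:
  constraint 2 holds since a5 - a2 = -1.
  constraint 6 holds since a3 + a1 = 8.
  constraint 9 holds since a2 + a5 = 5.
The rest check out directly.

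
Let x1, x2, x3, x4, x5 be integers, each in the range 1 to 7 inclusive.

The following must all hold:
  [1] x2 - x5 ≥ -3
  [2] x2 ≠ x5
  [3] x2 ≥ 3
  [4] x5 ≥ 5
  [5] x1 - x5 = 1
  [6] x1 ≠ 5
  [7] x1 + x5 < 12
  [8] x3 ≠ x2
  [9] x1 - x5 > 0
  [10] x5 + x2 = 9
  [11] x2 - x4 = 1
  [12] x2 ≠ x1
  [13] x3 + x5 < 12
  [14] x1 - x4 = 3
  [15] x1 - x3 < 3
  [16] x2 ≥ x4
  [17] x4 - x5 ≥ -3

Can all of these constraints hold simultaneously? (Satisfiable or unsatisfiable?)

One satisfying assignment is x1 = 6, x2 = 4, x3 = 5, x4 = 3, x5 = 5.
For the less obvious constraints — constraint 1: x2 - x5 = -1; constraint 5: x1 - x5 = 1 — and the others hold by inspection.

Satisfiable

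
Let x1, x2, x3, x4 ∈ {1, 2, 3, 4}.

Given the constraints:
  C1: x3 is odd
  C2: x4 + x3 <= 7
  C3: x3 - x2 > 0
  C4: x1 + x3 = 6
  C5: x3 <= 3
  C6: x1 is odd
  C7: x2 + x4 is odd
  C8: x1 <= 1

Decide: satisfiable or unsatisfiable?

Unsatisfiable

From constraint 8: x1 ≤ 1. From constraint 5: x3 ≤ 3. Hence x1 + x3 ≤ 4. But constraint 4 requires x1 + x3 = 6, and 6 > 4. Contradiction.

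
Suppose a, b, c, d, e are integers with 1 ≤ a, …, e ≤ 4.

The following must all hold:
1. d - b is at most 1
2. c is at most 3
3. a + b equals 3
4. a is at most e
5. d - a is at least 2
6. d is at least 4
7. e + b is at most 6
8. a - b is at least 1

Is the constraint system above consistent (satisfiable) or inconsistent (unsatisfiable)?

Constraints 1, 5, and 8 give d − a ≥ 2, a − b ≥ 1, b − d ≥ -1.
Adding all 3 inequalities: the left sides telescope to 0, and the right sides sum to 2 + 1 + (-1) = 2. So 0 ≥ 2, which is false.

Unsatisfiable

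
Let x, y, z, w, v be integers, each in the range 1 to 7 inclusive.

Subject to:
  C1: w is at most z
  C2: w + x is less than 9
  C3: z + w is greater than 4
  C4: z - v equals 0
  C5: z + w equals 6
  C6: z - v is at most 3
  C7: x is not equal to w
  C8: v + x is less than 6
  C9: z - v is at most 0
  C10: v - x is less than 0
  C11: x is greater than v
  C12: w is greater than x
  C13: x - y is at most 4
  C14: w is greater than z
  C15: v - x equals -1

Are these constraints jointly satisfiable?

Unsatisfiable

Constraints 1, 9, 10, and 12 give z ≤ v, v < x, x < w, w ≤ z. Chaining: z ≤ v < x < w ≤ z, which forces z < z — impossible.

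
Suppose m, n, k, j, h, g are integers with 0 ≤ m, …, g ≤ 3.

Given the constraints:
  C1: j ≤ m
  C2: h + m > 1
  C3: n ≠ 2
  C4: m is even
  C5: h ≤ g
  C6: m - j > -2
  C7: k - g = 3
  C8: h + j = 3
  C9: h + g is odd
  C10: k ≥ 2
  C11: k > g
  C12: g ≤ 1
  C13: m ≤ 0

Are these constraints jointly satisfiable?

Unsatisfiable

From constraints 5 and 12: h ≤ g ≤ 1. From constraints 1 and 13: j ≤ m ≤ 0. Hence h + j ≤ 1. But constraint 8 requires h + j = 3, and 3 > 1. Contradiction.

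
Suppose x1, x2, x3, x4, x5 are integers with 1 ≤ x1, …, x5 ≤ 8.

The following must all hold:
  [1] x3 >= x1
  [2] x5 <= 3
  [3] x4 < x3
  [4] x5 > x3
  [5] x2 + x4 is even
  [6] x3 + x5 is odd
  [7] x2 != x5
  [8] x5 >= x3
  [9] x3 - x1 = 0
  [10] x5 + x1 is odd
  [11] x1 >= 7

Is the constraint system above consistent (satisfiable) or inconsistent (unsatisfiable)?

From constraints 1 and 11: x3 ≥ x1 and x1 ≥ 7, so x3 ≥ 7. From constraints 2 and 8: x3 ≤ x5 and x5 ≤ 3, so x3 ≤ 3. But 3 < 7, so no value of x3 works.

Unsatisfiable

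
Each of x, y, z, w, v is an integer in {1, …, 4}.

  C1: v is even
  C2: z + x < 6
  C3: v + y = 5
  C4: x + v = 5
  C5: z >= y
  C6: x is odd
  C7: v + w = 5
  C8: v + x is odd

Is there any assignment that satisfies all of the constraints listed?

Satisfiable

Take x = 1, y = 1, z = 4, w = 1, v = 4. Then constraint 2: z + x = 5; constraint 3: v + y = 5, and every other listed constraint is also met.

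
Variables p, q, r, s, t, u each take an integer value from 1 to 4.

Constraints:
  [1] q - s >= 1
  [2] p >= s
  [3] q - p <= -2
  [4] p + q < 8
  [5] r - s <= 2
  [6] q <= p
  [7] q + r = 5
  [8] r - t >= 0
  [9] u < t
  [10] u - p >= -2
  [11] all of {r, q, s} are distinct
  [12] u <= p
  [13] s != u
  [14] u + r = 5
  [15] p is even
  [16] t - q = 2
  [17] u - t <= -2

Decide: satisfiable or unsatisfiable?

Constraints 1, 3, 5, 8, 10, and 17 give r − t ≥ 0, t − u ≥ 2, u − p ≥ -2, p − q ≥ 2, q − s ≥ 1, s − r ≥ -2.
Adding all 6 inequalities: the left sides telescope to 0, and the right sides sum to 0 + 2 + (-2) + 2 + 1 + (-2) = 1. So 0 ≥ 1, which is false.

Unsatisfiable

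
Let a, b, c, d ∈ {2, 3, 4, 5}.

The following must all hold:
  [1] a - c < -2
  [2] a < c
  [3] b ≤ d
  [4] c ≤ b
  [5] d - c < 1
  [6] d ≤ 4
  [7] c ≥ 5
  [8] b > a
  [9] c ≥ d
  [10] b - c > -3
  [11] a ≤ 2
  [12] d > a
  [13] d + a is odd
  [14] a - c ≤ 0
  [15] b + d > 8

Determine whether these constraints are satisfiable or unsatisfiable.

Unsatisfiable

From constraints 4 and 7: b ≥ c and c ≥ 5, so b ≥ 5. From constraints 3 and 6: b ≤ d and d ≤ 4, so b ≤ 4. But 4 < 5, so no value of b works.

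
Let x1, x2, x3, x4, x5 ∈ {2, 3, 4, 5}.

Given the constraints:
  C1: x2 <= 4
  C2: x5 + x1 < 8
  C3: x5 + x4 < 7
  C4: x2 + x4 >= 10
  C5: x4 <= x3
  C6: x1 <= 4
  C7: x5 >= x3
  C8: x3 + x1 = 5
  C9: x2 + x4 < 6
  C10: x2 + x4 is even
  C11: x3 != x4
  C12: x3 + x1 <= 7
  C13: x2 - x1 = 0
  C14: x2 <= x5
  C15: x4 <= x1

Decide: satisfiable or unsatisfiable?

Unsatisfiable

From constraint 1: x2 ≤ 4. From constraints 6 and 15: x4 ≤ x1 ≤ 4. Hence x2 + x4 ≤ 8. But constraint 4 requires x2 + x4 ≥ 10, and 10 > 8. Contradiction.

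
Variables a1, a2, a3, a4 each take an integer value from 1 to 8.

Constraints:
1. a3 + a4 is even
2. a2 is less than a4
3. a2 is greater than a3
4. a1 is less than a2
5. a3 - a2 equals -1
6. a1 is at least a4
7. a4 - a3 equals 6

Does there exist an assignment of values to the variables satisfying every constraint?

Unsatisfiable

Constraints 2, 4, and 6 give a2 < a4, a4 ≤ a1, a1 < a2. Chaining: a2 < a4 ≤ a1 < a2, which forces a2 < a2 — impossible.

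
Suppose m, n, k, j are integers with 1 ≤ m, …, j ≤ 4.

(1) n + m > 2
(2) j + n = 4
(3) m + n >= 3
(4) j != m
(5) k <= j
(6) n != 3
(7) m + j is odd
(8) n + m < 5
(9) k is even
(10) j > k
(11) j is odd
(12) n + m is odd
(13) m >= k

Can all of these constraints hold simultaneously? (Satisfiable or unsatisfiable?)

Setting (m, n, k, j) = (2, 1, 2, 3) satisfies everything: constraint 1: n + m = 3; constraint 2: j + n = 4; constraint 3: m + n = 3, and the others follow.

Satisfiable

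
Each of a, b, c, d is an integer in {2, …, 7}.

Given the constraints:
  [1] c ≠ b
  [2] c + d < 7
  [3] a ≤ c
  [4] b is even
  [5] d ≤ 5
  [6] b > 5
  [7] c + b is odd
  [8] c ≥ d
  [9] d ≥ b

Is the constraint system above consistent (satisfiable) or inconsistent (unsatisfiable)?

From constraint 6: b ≥ 6. From constraints 5 and 9: b ≤ d and d ≤ 5, so b ≤ 5. But 5 < 6, so no value of b works.

Unsatisfiable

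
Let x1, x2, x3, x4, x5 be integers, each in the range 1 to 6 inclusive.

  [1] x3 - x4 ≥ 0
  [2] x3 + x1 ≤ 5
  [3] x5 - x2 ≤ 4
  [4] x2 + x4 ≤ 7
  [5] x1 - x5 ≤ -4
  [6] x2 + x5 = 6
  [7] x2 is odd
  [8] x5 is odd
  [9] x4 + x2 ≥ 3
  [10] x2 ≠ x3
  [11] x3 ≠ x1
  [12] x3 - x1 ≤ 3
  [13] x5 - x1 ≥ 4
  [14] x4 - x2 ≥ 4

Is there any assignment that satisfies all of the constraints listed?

Constraints 1, 3, 5, 12, and 14 give x3 − x4 ≥ 0, x4 − x2 ≥ 4, x2 − x5 ≥ -4, x5 − x1 ≥ 4, x1 − x3 ≥ -3.
Adding all 5 inequalities: the left sides telescope to 0, and the right sides sum to 0 + 4 + (-4) + 4 + (-3) = 1. So 0 ≥ 1, which is false.

Unsatisfiable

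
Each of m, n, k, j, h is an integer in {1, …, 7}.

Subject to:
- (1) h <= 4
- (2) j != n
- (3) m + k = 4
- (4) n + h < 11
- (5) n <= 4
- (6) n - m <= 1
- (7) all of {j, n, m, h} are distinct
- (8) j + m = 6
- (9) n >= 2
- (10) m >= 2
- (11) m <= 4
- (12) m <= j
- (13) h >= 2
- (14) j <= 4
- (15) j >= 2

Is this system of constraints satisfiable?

Unsatisfiable

Constraints 1, 5, 9, 10, 11, 13, 14, and 15 confine each of j, n, m, h to the 3 values {2, …, 4}.
Constraint 7 requires all 4 of them to be distinct, but only 3 values are available — impossible by the pigeonhole principle.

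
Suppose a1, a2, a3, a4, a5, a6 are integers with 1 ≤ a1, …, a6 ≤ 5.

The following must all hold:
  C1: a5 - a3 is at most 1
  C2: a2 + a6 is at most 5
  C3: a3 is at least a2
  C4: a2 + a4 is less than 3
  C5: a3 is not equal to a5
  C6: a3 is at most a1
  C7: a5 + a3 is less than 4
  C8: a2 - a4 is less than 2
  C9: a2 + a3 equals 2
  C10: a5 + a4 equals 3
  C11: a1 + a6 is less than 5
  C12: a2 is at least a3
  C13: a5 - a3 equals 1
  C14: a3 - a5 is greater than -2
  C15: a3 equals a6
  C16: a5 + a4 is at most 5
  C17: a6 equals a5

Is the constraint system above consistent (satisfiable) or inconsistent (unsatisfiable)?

From constraints 15 and 17, a3 = a6 = a5, so a3 = a5. But constraint 5 says a3 ≠ a5. Contradiction.

Unsatisfiable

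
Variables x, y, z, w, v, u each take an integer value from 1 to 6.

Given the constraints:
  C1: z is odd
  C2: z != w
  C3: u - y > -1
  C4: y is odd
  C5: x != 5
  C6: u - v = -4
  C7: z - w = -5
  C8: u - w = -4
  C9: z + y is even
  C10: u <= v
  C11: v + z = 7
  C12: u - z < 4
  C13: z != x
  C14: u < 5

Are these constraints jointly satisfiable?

Try x = 6, y = 1, z = 1, w = 6, v = 6, u = 2.
Check constraint 3: u - y = 1; constraint 6: u - v = -4; constraint 7: z - w = -5. The remaining constraints are straightforward to verify.

Satisfiable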